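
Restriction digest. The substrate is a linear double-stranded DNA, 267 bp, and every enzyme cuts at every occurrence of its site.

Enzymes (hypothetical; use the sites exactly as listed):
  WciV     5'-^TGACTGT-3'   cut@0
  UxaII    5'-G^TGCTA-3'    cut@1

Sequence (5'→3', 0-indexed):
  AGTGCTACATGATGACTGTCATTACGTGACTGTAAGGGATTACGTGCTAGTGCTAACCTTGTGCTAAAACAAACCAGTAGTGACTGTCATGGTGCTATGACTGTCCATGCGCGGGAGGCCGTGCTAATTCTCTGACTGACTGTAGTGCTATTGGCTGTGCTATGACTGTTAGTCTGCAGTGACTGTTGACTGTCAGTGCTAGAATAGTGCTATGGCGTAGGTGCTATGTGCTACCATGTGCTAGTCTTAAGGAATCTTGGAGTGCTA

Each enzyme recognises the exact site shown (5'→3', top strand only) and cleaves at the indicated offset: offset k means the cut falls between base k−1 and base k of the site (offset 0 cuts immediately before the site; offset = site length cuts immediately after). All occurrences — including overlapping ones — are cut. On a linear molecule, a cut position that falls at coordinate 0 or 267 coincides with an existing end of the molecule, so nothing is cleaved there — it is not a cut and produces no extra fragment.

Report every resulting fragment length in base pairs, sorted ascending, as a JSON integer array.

Scan for sites:
  WciV (TGACTGT, off=0): starts [12, 26, 80, 97, 136, 162, 179, 186] → cuts [12, 26, 80, 97, 136, 162, 179, 186]
  UxaII (GTGCTA, off=1): starts [1, 43, 49, 60, 91, 120, 144, 156, 195, 206, 220, 227, 237, 261] → cuts [2, 44, 50, 61, 92, 121, 145, 157, 196, 207, 221, 228, 238, 262]

Pooled cuts: [2, 12, 26, 44, 50, 61, 80, 92, 97, 121, 136, 145, 157, 162, 179, 186, 196, 207, 221, 228, 238, 262]

Fragments:
  [0,2): 2 bp
  [2,12): 10 bp
  [12,26): 14 bp
  [26,44): 18 bp
  [44,50): 6 bp
  [50,61): 11 bp
  [61,80): 19 bp
  [80,92): 12 bp
  [92,97): 5 bp
  [97,121): 24 bp
  [121,136): 15 bp
  [136,145): 9 bp
  [145,157): 12 bp
  [157,162): 5 bp
  [162,179): 17 bp
  [179,186): 7 bp
  [186,196): 10 bp
  [196,207): 11 bp
  [207,221): 14 bp
  [221,228): 7 bp
  [228,238): 10 bp
  [238,262): 24 bp
  [262,267): 5 bp

[2,5,5,5,6,7,7,9,10,10,10,11,11,12,12,14,14,15,17,18,19,24,24]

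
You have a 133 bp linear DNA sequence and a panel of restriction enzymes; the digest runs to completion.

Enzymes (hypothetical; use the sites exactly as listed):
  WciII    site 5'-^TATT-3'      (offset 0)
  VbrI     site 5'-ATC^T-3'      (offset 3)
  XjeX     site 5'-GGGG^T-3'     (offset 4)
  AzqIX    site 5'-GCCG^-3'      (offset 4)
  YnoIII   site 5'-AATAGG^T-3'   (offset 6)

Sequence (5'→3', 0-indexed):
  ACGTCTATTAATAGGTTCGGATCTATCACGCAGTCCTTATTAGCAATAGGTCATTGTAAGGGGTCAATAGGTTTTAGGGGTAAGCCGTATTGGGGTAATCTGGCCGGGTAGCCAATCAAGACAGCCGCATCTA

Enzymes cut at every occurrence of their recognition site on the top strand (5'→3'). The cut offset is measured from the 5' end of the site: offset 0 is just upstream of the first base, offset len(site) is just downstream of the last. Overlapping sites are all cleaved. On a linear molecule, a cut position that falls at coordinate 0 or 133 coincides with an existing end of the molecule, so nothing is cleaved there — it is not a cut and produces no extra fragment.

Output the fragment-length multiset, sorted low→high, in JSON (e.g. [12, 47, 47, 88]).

Per-enzyme occurrences:
  WciII TATT/0: at [5, 37, 87] ⇒ [5, 37, 87]
  VbrI ATCT/3: at [20, 97, 128] ⇒ [23, 100, 131]
  XjeX GGGGT/4: at [59, 76, 91] ⇒ [63, 80, 95]
  AzqIX GCCG/4: at [83, 102, 123] ⇒ [87, 106, 127]
  YnoIII AATAGGT/6: at [9, 44, 65] ⇒ [15, 50, 71]

All cut coordinates (distinct, sorted): [5, 15, 23, 37, 50, 63, 71, 80, 87, 95, 100, 106, 127, 131]

Fragments:
  [0,5): 5 bp
  [5,15): 10 bp
  [15,23): 8 bp
  [23,37): 14 bp
  [37,50): 13 bp
  [50,63): 13 bp
  [63,71): 8 bp
  [71,80): 9 bp
  [80,87): 7 bp
  [87,95): 8 bp
  [95,100): 5 bp
  [100,106): 6 bp
  [106,127): 21 bp
  [127,131): 4 bp
  [131,133): 2 bp

[2,4,5,5,6,7,8,8,8,9,10,13,13,14,21]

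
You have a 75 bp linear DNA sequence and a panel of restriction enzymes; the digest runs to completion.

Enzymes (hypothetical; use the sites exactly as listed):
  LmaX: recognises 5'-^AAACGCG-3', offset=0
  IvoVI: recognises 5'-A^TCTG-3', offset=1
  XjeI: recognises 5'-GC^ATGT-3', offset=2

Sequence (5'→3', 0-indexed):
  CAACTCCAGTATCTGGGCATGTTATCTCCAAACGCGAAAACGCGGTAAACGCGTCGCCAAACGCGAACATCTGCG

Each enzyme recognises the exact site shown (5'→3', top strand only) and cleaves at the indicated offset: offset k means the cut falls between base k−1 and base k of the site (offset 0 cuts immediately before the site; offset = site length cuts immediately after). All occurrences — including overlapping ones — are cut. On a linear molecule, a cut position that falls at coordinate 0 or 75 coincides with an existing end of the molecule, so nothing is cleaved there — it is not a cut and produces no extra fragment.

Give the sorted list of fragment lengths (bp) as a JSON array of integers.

[6,7,8,9,11,11,11,12]

Site scan:
  LmaX (AAACGCG, off=0): starts [29, 37, 46, 58] → cuts [29, 37, 46, 58]
  IvoVI (ATCTG, off=1): starts [10, 68] → cuts [11, 69]
  XjeI (GCATGT, off=2): starts [16] → cuts [18]

All cut coordinates (distinct, sorted): [11, 18, 29, 37, 46, 58, 69]

Fragment lengths:
  [0,11): 11 bp
  [11,18): 7 bp
  [18,29): 11 bp
  [29,37): 8 bp
  [37,46): 9 bp
  [46,58): 12 bp
  [58,69): 11 bp
  [69,75): 6 bp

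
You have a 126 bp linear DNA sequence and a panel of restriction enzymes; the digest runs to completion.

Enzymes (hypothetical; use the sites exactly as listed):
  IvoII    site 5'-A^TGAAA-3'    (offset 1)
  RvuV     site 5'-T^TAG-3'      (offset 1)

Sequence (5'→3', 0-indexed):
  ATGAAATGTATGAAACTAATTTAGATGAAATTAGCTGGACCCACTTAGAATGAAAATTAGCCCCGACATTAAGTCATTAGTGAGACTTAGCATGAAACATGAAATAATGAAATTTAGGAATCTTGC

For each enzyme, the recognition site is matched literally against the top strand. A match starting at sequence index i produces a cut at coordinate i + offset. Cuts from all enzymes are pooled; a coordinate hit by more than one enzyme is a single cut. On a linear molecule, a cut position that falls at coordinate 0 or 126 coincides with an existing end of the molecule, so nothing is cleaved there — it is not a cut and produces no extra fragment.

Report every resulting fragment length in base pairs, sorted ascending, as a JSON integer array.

[1,4,5,5,6,7,7,7,8,9,10,11,12,14,20]

Per-enzyme occurrences:
  IvoII ATGAAA/1: at [0, 9, 24, 49, 91, 98, 106] ⇒ [1, 10, 25, 50, 92, 99, 107]
  RvuV TTAG/1: at [20, 30, 44, 56, 76, 86, 113] ⇒ [21, 31, 45, 57, 77, 87, 114]

Pooled cuts: [1, 10, 21, 25, 31, 45, 50, 57, 77, 87, 92, 99, 107, 114]

Fragment lengths:
  [0,1): 1 bp
  [1,10): 9 bp
  [10,21): 11 bp
  [21,25): 4 bp
  [25,31): 6 bp
  [31,45): 14 bp
  [45,50): 5 bp
  [50,57): 7 bp
  [57,77): 20 bp
  [77,87): 10 bp
  [87,92): 5 bp
  [92,99): 7 bp
  [99,107): 8 bp
  [107,114): 7 bp
  [114,126): 12 bp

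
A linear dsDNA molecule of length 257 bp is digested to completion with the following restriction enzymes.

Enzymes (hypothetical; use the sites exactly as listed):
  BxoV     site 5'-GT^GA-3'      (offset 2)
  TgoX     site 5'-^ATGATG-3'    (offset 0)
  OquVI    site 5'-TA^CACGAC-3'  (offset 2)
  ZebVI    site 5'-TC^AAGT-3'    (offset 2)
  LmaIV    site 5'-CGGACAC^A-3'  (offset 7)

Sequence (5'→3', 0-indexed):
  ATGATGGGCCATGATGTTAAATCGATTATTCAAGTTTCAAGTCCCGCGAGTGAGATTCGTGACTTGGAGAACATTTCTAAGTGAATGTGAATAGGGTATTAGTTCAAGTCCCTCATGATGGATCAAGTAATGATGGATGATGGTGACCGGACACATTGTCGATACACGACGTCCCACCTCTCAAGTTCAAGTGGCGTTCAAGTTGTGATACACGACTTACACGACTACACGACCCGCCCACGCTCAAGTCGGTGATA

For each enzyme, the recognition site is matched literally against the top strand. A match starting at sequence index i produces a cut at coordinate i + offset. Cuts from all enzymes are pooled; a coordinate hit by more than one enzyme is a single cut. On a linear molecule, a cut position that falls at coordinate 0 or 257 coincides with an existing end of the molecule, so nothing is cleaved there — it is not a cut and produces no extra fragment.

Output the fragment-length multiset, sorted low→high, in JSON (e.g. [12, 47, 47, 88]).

Per-enzyme occurrences:
  BxoV GTGA/2: at [49, 58, 80, 86, 142, 204, 251] ⇒ [51, 60, 82, 88, 144, 206, 253]
  TgoX ATGATG/0: at [0, 10, 114, 129, 136] ⇒ [10, 114, 129, 136] (position 0 is a terminus of the linear molecule — no cut)
  OquVI TACACGAC/2: at [162, 208, 217, 225] ⇒ [164, 210, 219, 227]
  ZebVI TCAAGT/2: at [29, 36, 103, 122, 180, 186, 197, 243] ⇒ [31, 38, 105, 124, 182, 188, 199, 245]
  LmaIV CGGACACA/7: at [147] ⇒ [154]

All cut coordinates (distinct, sorted): [10, 31, 38, 51, 60, 82, 88, 105, 114, 124, 129, 136, 144, 154, 164, 182, 188, 199, 206, 210, 219, 227, 245, 253]

Fragment lengths:
  [0,10): 10 bp
  [10,31): 21 bp
  [31,38): 7 bp
  [38,51): 13 bp
  [51,60): 9 bp
  [60,82): 22 bp
  [82,88): 6 bp
  [88,105): 17 bp
  [105,114): 9 bp
  [114,124): 10 bp
  [124,129): 5 bp
  [129,136): 7 bp
  [136,144): 8 bp
  [144,154): 10 bp
  [154,164): 10 bp
  [164,182): 18 bp
  [182,188): 6 bp
  [188,199): 11 bp
  [199,206): 7 bp
  [206,210): 4 bp
  [210,219): 9 bp
  [219,227): 8 bp
  [227,245): 18 bp
  [245,253): 8 bp
  [253,257): 4 bp

[4,4,5,6,6,7,7,7,8,8,8,9,9,9,10,10,10,10,11,13,17,18,18,21,22]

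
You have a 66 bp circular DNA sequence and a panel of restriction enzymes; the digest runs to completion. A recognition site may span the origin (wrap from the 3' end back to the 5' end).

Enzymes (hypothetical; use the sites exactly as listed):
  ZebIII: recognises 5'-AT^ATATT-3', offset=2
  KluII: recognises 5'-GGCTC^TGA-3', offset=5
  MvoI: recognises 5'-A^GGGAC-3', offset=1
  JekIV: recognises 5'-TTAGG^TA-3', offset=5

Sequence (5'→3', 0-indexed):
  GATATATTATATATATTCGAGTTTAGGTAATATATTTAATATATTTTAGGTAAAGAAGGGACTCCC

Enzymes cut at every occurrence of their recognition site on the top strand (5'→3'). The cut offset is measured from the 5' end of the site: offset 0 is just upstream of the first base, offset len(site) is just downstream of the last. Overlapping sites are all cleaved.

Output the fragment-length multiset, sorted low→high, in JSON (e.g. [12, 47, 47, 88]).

Scan for sites:
  ZebIII (ATATATT, off=2): starts [1, 10, 29, 38] → cuts [3, 12, 31, 40]
  KluII (GGCTCTGA, off=5): no sites
  MvoI (AGGGAC, off=1): starts [56] → cuts [57]
  JekIV (TTAGGTA, off=5): starts [22, 45] → cuts [27, 50]

Pooled cuts: [3, 12, 27, 31, 40, 50, 57]

Fragments:
  3→12: 9 bp
  12→27: 15 bp
  27→31: 4 bp
  31→40: 9 bp
  40→50: 10 bp
  50→57: 7 bp
  57→3 (wrap): 66-57+3 = 12 bp

[4,7,9,9,10,12,15]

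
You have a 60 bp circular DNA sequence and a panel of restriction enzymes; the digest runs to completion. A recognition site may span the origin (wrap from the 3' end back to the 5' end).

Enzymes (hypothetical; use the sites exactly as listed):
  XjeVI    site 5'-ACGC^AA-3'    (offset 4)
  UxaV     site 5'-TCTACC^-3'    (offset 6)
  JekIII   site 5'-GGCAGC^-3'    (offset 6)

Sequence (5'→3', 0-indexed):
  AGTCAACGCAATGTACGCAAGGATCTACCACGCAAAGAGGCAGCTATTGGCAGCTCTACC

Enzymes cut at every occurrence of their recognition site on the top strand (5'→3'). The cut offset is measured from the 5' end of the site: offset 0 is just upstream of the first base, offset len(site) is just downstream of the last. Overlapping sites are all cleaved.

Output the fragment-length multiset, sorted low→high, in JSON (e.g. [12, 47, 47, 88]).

[4,6,9,9,10,11,11]

Site scan:
  XjeVI ACGCAA/4: at [5, 14, 29] ⇒ [9, 18, 33]
  UxaV TCTACC/6: at [23, 54] ⇒ [0, 29]
  JekIII GGCAGC/6: at [38, 48] ⇒ [44, 54]

Pooled cuts: [0, 9, 18, 29, 33, 44, 54]

Fragments:
  0→9: 9 bp
  9→18: 9 bp
  18→29: 11 bp
  29→33: 4 bp
  33→44: 11 bp
  44→54: 10 bp
  54→0 (wrap): 60-54+0 = 6 bp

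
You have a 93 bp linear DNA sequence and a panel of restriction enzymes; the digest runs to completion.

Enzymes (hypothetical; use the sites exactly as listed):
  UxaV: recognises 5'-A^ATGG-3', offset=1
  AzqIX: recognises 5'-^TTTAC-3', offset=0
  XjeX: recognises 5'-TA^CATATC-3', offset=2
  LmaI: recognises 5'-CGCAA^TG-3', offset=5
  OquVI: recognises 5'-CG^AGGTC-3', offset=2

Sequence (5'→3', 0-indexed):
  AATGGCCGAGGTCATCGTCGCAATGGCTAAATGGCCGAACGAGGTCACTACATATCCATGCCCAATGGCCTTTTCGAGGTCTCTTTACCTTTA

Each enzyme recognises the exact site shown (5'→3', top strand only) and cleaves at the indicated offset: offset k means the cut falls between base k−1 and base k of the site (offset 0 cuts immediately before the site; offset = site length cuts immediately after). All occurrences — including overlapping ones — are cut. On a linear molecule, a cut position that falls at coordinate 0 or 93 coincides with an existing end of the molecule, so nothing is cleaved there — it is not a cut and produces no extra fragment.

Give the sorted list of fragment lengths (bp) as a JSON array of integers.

Per-enzyme occurrences:
  UxaV (AATGG, off=1): starts [0, 21, 29, 63] → cuts [1, 22, 30, 64]
  AzqIX (TTTAC, off=0): starts [83] → cuts [83]
  XjeX (TACATATC, off=2): starts [48] → cuts [50]
  LmaI (CGCAATG, off=5): starts [18] → cuts [23]
  OquVI (CGAGGTC, off=2): starts [6, 39, 74] → cuts [8, 41, 76]

Pooled cuts: [1, 8, 22, 23, 30, 41, 50, 64, 76, 83]

Fragment lengths:
  [0,1): 1 bp
  [1,8): 7 bp
  [8,22): 14 bp
  [22,23): 1 bp
  [23,30): 7 bp
  [30,41): 11 bp
  [41,50): 9 bp
  [50,64): 14 bp
  [64,76): 12 bp
  [76,83): 7 bp
  [83,93): 10 bp

[1,1,7,7,7,9,10,11,12,14,14]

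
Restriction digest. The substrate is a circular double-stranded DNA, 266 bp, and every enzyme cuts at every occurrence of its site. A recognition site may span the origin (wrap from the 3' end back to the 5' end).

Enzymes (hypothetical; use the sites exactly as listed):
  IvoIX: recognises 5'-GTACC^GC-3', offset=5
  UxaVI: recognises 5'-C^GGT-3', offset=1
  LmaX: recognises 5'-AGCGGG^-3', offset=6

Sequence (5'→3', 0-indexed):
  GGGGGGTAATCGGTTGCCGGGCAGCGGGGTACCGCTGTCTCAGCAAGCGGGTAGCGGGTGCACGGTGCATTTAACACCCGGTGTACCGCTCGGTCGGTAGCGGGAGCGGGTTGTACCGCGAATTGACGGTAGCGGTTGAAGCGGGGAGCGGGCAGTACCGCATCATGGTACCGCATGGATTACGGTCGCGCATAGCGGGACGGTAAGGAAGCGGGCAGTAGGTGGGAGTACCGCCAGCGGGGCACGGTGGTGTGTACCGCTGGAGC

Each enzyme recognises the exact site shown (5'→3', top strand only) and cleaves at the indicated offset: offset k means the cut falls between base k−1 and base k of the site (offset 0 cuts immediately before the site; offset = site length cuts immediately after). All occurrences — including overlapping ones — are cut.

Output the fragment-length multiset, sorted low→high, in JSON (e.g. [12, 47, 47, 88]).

[2,4,4,4,5,5,6,6,7,7,7,7,8,8,9,9,10,11,11,12,13,13,14,16,16,17,17,18]

Per-enzyme occurrences:
  IvoIX GTACCGC/5: at [28, 82, 112, 154, 167, 227, 253] ⇒ [33, 87, 117, 159, 172, 232, 258]
  UxaVI CGGT/1: at [10, 62, 78, 90, 94, 126, 132, 182, 200, 244] ⇒ [11, 63, 79, 91, 95, 127, 133, 183, 201, 245]
  LmaX AGCGGG/6: at [22, 45, 52, 98, 104, 139, 146, 193, 209, 235, 263] ⇒ [3, 28, 51, 58, 104, 110, 145, 152, 199, 215, 241]

Pooled cuts: [3, 11, 28, 33, 51, 58, 63, 79, 87, 91, 95, 104, 110, 117, 127, 133, 145, 152, 159, 172, 183, 199, 201, 215, 232, 241, 245, 258]

Fragments:
  3→11: 8 bp
  11→28: 17 bp
  28→33: 5 bp
  33→51: 18 bp
  51→58: 7 bp
  58→63: 5 bp
  63→79: 16 bp
  79→87: 8 bp
  87→91: 4 bp
  91→95: 4 bp
  95→104: 9 bp
  104→110: 6 bp
  110→117: 7 bp
  117→127: 10 bp
  127→133: 6 bp
  133→145: 12 bp
  145→152: 7 bp
  152→159: 7 bp
  159→172: 13 bp
  172→183: 11 bp
  183→199: 16 bp
  199→201: 2 bp
  201→215: 14 bp
  215→232: 17 bp
  232→241: 9 bp
  241→245: 4 bp
  245→258: 13 bp
  258→3 (wrap): 266-258+3 = 11 bp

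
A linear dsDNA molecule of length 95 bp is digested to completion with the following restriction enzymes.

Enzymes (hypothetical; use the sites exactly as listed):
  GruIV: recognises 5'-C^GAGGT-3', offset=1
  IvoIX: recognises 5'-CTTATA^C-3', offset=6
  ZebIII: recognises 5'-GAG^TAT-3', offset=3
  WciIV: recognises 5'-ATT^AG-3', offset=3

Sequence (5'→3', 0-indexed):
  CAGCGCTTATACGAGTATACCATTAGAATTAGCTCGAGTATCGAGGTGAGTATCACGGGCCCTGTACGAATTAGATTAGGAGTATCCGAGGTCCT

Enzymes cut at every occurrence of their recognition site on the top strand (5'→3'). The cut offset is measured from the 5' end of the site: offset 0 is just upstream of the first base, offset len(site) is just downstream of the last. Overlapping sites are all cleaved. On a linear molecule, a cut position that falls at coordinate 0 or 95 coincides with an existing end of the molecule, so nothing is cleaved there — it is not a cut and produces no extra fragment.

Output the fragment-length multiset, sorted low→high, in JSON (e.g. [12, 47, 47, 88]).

[4,4,5,5,5,6,8,8,8,9,11,22]

Site scan:
  GruIV CGAGGT/1: at [41, 86] ⇒ [42, 87]
  IvoIX CTTATAC/6: at [5] ⇒ [11]
  ZebIII GAGTAT/3: at [12, 35, 47, 79] ⇒ [15, 38, 50, 82]
  WciIV ATTAG/3: at [21, 27, 69, 74] ⇒ [24, 30, 72, 77]

Pooled cuts: [11, 15, 24, 30, 38, 42, 50, 72, 77, 82, 87]

Fragment lengths:
  [0,11): 11 bp
  [11,15): 4 bp
  [15,24): 9 bp
  [24,30): 6 bp
  [30,38): 8 bp
  [38,42): 4 bp
  [42,50): 8 bp
  [50,72): 22 bp
  [72,77): 5 bp
  [77,82): 5 bp
  [82,87): 5 bp
  [87,95): 8 bp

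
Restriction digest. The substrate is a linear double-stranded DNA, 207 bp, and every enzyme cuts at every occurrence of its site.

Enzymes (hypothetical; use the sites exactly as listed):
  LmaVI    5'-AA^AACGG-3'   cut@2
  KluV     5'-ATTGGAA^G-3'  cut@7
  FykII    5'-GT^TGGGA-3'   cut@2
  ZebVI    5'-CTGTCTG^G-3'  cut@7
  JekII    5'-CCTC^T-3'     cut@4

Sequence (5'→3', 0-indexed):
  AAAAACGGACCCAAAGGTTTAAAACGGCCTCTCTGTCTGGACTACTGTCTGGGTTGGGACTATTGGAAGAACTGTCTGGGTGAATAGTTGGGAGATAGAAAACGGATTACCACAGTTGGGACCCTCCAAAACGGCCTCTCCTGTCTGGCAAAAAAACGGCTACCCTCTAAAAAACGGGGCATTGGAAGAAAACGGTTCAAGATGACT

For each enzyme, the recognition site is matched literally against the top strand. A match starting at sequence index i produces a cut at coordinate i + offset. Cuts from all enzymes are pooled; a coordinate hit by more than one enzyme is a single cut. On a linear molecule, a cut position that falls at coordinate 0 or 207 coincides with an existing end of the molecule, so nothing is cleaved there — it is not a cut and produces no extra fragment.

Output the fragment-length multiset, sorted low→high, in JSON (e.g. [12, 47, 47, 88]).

Scan for sites:
  LmaVI (AAAACGG, off=2): starts [1, 20, 98, 127, 152, 170, 188] → cuts [3, 22, 100, 129, 154, 172, 190]
  KluV (ATTGGAAG, off=7): starts [61, 180] → cuts [68, 187]
  FykII (GTTGGGA, off=2): starts [52, 86, 114] → cuts [54, 88, 116]
  ZebVI (CTGTCTGG, off=7): starts [32, 44, 71, 140] → cuts [39, 51, 78, 147]
  JekII (CCTCT, off=4): starts [27, 134, 163] → cuts [31, 138, 167]

Pooled cuts: [3, 22, 31, 39, 51, 54, 68, 78, 88, 100, 116, 129, 138, 147, 154, 167, 172, 187, 190]

Fragments:
  [0,3): 3 bp
  [3,22): 19 bp
  [22,31): 9 bp
  [31,39): 8 bp
  [39,51): 12 bp
  [51,54): 3 bp
  [54,68): 14 bp
  [68,78): 10 bp
  [78,88): 10 bp
  [88,100): 12 bp
  [100,116): 16 bp
  [116,129): 13 bp
  [129,138): 9 bp
  [138,147): 9 bp
  [147,154): 7 bp
  [154,167): 13 bp
  [167,172): 5 bp
  [172,187): 15 bp
  [187,190): 3 bp
  [190,207): 17 bp

[3,3,3,5,7,8,9,9,9,10,10,12,12,13,13,14,15,16,17,19]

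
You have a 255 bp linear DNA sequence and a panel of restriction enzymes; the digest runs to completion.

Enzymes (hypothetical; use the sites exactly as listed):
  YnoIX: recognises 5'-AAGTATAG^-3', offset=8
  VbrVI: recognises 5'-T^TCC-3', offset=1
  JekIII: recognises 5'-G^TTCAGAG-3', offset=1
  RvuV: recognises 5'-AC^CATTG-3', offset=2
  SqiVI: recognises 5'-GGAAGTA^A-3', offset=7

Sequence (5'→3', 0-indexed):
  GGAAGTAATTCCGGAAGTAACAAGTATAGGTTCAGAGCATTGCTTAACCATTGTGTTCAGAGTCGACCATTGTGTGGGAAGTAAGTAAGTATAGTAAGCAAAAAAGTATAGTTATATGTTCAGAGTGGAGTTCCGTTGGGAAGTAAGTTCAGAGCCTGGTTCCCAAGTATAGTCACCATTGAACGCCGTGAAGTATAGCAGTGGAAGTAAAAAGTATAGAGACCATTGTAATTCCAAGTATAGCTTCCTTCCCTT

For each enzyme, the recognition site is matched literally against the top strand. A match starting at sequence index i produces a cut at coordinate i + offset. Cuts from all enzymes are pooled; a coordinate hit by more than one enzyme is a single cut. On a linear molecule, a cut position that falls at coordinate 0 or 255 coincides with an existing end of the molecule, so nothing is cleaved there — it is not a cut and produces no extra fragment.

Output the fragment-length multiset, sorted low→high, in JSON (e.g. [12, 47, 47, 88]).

[1,2,2,2,4,4,4,6,7,7,7,9,10,10,10,11,11,11,12,12,13,13,14,16,17,18,22]

Per-enzyme occurrences:
  YnoIX AAGTATAG/8: at [21, 86, 103, 164, 190, 211, 235] ⇒ [29, 94, 111, 172, 198, 219, 243]
  VbrVI TTCC/1: at [8, 130, 159, 231, 244, 248] ⇒ [9, 131, 160, 232, 245, 249]
  JekIII GTTCAGAG/1: at [29, 54, 117, 146] ⇒ [30, 55, 118, 147]
  RvuV ACCATTG/2: at [46, 65, 174, 221] ⇒ [48, 67, 176, 223]
  SqiVI GGAAGTAA/7: at [0, 12, 76, 138, 202] ⇒ [7, 19, 83, 145, 209]

Pooled cuts: [7, 9, 19, 29, 30, 48, 55, 67, 83, 94, 111, 118, 131, 145, 147, 160, 172, 176, 198, 209, 219, 223, 232, 243, 245, 249]

Fragments:
  [0,7): 7 bp
  [7,9): 2 bp
  [9,19): 10 bp
  [19,29): 10 bp
  [29,30): 1 bp
  [30,48): 18 bp
  [48,55): 7 bp
  [55,67): 12 bp
  [67,83): 16 bp
  [83,94): 11 bp
  [94,111): 17 bp
  [111,118): 7 bp
  [118,131): 13 bp
  [131,145): 14 bp
  [145,147): 2 bp
  [147,160): 13 bp
  [160,172): 12 bp
  [172,176): 4 bp
  [176,198): 22 bp
  [198,209): 11 bp
  [209,219): 10 bp
  [219,223): 4 bp
  [223,232): 9 bp
  [232,243): 11 bp
  [243,245): 2 bp
  [245,249): 4 bp
  [249,255): 6 bp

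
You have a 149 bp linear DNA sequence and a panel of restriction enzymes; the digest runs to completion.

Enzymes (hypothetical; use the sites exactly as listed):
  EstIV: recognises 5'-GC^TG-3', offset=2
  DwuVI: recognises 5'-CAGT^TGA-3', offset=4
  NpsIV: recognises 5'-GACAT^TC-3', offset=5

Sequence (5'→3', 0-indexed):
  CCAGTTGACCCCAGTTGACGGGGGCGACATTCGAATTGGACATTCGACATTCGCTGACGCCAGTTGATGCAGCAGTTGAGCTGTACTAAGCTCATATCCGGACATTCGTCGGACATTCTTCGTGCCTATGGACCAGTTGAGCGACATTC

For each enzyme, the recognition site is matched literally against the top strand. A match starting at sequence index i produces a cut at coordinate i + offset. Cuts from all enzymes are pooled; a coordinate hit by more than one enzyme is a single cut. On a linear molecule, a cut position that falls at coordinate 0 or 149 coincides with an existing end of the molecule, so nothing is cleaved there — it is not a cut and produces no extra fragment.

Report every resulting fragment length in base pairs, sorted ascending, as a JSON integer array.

[2,4,5,5,7,10,10,10,11,12,13,15,21,24]

Scan for sites:
  EstIV GCTG/2: at [52, 79] ⇒ [54, 81]
  DwuVI CAGTTGA/4: at [1, 11, 60, 72, 133] ⇒ [5, 15, 64, 76, 137]
  NpsIV GACATTC/5: at [25, 38, 45, 100, 111, 142] ⇒ [30, 43, 50, 105, 116, 147]

All cut coordinates (distinct, sorted): [5, 15, 30, 43, 50, 54, 64, 76, 81, 105, 116, 137, 147]

Fragment lengths:
  [0,5): 5 bp
  [5,15): 10 bp
  [15,30): 15 bp
  [30,43): 13 bp
  [43,50): 7 bp
  [50,54): 4 bp
  [54,64): 10 bp
  [64,76): 12 bp
  [76,81): 5 bp
  [81,105): 24 bp
  [105,116): 11 bp
  [116,137): 21 bp
  [137,147): 10 bp
  [147,149): 2 bp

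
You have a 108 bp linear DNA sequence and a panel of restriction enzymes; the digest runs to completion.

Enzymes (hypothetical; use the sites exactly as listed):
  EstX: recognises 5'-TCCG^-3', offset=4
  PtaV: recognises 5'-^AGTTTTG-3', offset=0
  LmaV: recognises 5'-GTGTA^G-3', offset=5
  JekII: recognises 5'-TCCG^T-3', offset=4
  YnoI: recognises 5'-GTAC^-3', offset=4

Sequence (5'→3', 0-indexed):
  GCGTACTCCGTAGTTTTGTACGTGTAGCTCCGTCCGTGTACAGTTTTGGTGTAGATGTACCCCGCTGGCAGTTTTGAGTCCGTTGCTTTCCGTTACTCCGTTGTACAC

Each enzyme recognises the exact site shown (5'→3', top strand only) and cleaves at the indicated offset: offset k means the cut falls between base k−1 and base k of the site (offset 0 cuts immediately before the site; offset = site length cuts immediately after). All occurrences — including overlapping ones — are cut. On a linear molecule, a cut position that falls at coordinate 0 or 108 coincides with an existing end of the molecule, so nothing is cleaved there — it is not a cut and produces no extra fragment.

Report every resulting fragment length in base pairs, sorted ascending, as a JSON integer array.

Scan for sites:
  EstX (TCCG, off=4): starts [6, 28, 32, 78, 88, 96] → cuts [10, 32, 36, 82, 92, 100]
  PtaV (AGTTTTG, off=0): starts [11, 41, 69] → cuts [11, 41, 69]
  LmaV (GTGTAG, off=5): starts [21, 48] → cuts [26, 53]
  JekII (TCCGT, off=4): starts [6, 28, 32, 78, 88, 96] → cuts [10, 32, 36, 82, 92, 100]
  YnoI (GTAC, off=4): starts [2, 17, 37, 56, 102] → cuts [6, 21, 41, 60, 106]

All cut coordinates (distinct, sorted): [6, 10, 11, 21, 26, 32, 36, 41, 53, 60, 69, 82, 92, 100, 106]

Fragment lengths:
  [0,6): 6 bp
  [6,10): 4 bp
  [10,11): 1 bp
  [11,21): 10 bp
  [21,26): 5 bp
  [26,32): 6 bp
  [32,36): 4 bp
  [36,41): 5 bp
  [41,53): 12 bp
  [53,60): 7 bp
  [60,69): 9 bp
  [69,82): 13 bp
  [82,92): 10 bp
  [92,100): 8 bp
  [100,106): 6 bp
  [106,108): 2 bp

[1,2,4,4,5,5,6,6,6,7,8,9,10,10,12,13]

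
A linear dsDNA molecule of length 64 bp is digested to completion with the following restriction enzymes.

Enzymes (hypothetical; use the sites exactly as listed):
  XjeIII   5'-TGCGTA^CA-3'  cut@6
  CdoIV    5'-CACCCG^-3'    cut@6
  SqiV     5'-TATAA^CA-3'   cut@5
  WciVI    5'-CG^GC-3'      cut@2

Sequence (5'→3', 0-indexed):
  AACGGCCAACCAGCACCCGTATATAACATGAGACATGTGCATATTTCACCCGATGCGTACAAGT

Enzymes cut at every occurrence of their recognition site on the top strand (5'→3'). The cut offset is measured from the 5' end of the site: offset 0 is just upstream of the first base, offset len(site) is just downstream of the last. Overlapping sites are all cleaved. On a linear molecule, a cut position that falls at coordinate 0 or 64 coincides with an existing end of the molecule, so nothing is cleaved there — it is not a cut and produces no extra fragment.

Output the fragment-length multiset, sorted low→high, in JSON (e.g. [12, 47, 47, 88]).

Scan for sites:
  XjeIII (TGCGTACA, off=6): starts [53] → cuts [59]
  CdoIV (CACCCG, off=6): starts [13, 46] → cuts [19, 52]
  SqiV (TATAACA, off=5): starts [21] → cuts [26]
  WciVI (CGGC, off=2): starts [2] → cuts [4]

All cut coordinates (distinct, sorted): [4, 19, 26, 52, 59]

Fragments:
  [0,4): 4 bp
  [4,19): 15 bp
  [19,26): 7 bp
  [26,52): 26 bp
  [52,59): 7 bp
  [59,64): 5 bp

[4,5,7,7,15,26]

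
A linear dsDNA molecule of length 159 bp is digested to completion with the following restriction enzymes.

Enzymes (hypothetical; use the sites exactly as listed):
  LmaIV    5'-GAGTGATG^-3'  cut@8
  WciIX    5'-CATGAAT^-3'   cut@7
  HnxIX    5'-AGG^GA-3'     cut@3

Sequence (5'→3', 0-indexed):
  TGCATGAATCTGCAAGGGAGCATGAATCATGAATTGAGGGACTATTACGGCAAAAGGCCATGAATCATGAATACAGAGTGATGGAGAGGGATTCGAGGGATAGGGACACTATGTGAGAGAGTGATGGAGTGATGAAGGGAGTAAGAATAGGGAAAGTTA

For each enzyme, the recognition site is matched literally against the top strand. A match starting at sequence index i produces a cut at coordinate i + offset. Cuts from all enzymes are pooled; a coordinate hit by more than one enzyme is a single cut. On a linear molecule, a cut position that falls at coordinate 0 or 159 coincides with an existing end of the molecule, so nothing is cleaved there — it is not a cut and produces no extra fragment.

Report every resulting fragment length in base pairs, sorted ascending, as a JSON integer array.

[4,5,6,6,7,7,8,8,8,9,9,10,11,13,22,26]

Per-enzyme occurrences:
  LmaIV (GAGTGATG, off=8): starts [75, 118, 126] → cuts [83, 126, 134]
  WciIX (CATGAAT, off=7): starts [2, 20, 27, 58, 65] → cuts [9, 27, 34, 65, 72]
  HnxIX (AGGGA, off=3): starts [14, 36, 86, 95, 101, 135, 148] → cuts [17, 39, 89, 98, 104, 138, 151]

Pooled cuts: [9, 17, 27, 34, 39, 65, 72, 83, 89, 98, 104, 126, 134, 138, 151]

Fragments:
  [0,9): 9 bp
  [9,17): 8 bp
  [17,27): 10 bp
  [27,34): 7 bp
  [34,39): 5 bp
  [39,65): 26 bp
  [65,72): 7 bp
  [72,83): 11 bp
  [83,89): 6 bp
  [89,98): 9 bp
  [98,104): 6 bp
  [104,126): 22 bp
  [126,134): 8 bp
  [134,138): 4 bp
  [138,151): 13 bp
  [151,159): 8 bp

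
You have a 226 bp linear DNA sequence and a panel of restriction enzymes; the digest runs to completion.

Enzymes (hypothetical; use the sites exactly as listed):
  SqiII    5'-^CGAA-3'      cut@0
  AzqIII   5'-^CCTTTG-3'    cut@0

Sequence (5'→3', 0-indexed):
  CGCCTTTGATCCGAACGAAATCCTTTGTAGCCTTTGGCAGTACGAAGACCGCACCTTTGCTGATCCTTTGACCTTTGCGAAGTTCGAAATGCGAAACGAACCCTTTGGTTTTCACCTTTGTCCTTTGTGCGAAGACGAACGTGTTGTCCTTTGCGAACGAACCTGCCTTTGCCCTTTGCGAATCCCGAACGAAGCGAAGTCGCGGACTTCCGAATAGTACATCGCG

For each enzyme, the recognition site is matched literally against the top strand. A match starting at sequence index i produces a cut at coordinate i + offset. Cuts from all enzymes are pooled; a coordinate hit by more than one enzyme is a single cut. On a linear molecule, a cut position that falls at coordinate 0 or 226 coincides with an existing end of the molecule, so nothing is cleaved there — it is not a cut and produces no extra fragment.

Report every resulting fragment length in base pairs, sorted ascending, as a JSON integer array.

Site scan:
  SqiII CGAA/0: at [11, 15, 42, 77, 84, 91, 96, 129, 135, 153, 157, 178, 185, 189, 194, 210] ⇒ [11, 15, 42, 77, 84, 91, 96, 129, 135, 153, 157, 178, 185, 189, 194, 210]
  AzqIII CCTTTG/0: at [2, 21, 30, 53, 64, 71, 101, 114, 121, 147, 165, 172] ⇒ [2, 21, 30, 53, 64, 71, 101, 114, 121, 147, 165, 172]

Pooled cuts: [2, 11, 15, 21, 30, 42, 53, 64, 71, 77, 84, 91, 96, 101, 114, 121, 129, 135, 147, 153, 157, 165, 172, 178, 185, 189, 194, 210]

Fragment lengths:
  [0,2): 2 bp
  [2,11): 9 bp
  [11,15): 4 bp
  [15,21): 6 bp
  [21,30): 9 bp
  [30,42): 12 bp
  [42,53): 11 bp
  [53,64): 11 bp
  [64,71): 7 bp
  [71,77): 6 bp
  [77,84): 7 bp
  [84,91): 7 bp
  [91,96): 5 bp
  [96,101): 5 bp
  [101,114): 13 bp
  [114,121): 7 bp
  [121,129): 8 bp
  [129,135): 6 bp
  [135,147): 12 bp
  [147,153): 6 bp
  [153,157): 4 bp
  [157,165): 8 bp
  [165,172): 7 bp
  [172,178): 6 bp
  [178,185): 7 bp
  [185,189): 4 bp
  [189,194): 5 bp
  [194,210): 16 bp
  [210,226): 16 bp

[2,4,4,4,5,5,5,6,6,6,6,6,7,7,7,7,7,7,8,8,9,9,11,11,12,12,13,16,16]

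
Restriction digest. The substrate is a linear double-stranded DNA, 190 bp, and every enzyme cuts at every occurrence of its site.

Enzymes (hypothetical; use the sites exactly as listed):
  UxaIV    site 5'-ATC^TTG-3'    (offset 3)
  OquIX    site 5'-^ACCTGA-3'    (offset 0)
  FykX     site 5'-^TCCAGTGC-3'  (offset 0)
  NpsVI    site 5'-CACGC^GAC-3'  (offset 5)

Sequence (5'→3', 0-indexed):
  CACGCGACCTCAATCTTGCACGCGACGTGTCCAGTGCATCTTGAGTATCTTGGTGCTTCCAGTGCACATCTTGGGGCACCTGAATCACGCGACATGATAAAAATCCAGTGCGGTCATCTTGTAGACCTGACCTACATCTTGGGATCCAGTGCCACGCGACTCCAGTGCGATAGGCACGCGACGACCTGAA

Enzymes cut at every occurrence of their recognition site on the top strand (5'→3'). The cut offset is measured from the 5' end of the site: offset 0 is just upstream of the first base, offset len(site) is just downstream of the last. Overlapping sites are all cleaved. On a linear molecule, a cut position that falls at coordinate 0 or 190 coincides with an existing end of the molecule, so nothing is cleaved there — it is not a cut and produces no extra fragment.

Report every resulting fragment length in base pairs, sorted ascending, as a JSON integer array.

[3,4,5,6,6,6,7,7,8,8,9,10,11,13,13,13,13,14,15,19]

Per-enzyme occurrences:
  UxaIV (ATCTTG, off=3): starts [12, 37, 46, 67, 115, 135] → cuts [15, 40, 49, 70, 118, 138]
  OquIX (ACCTGA, off=0): starts [77, 124, 183] → cuts [77, 124, 183]
  FykX (TCCAGTGC, off=0): starts [29, 57, 103, 144, 160] → cuts [29, 57, 103, 144, 160]
  NpsVI (CACGCGAC, off=5): starts [0, 18, 85, 152, 174] → cuts [5, 23, 90, 157, 179]

Pooled cuts: [5, 15, 23, 29, 40, 49, 57, 70, 77, 90, 103, 118, 124, 138, 144, 157, 160, 179, 183]

Fragment lengths:
  [0,5): 5 bp
  [5,15): 10 bp
  [15,23): 8 bp
  [23,29): 6 bp
  [29,40): 11 bp
  [40,49): 9 bp
  [49,57): 8 bp
  [57,70): 13 bp
  [70,77): 7 bp
  [77,90): 13 bp
  [90,103): 13 bp
  [103,118): 15 bp
  [118,124): 6 bp
  [124,138): 14 bp
  [138,144): 6 bp
  [144,157): 13 bp
  [157,160): 3 bp
  [160,179): 19 bp
  [179,183): 4 bp
  [183,190): 7 bp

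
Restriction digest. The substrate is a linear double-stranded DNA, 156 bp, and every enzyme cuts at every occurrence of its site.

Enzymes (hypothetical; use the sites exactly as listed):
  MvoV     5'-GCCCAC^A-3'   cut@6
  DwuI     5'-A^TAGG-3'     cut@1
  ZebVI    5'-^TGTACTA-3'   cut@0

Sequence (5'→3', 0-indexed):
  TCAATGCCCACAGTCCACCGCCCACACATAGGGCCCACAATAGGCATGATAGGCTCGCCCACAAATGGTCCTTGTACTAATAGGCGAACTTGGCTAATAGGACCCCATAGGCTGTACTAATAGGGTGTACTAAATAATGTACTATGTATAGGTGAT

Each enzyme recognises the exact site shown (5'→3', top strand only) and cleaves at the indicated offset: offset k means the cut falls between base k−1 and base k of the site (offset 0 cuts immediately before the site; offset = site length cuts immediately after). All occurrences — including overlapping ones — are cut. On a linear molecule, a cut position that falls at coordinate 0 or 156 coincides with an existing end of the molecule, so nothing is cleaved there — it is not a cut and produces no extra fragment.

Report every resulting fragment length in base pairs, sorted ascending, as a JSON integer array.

[2,3,5,5,8,8,8,9,10,10,10,11,11,12,13,14,17]

Scan for sites:
  MvoV GCCCACA/6: at [5, 19, 32, 56] ⇒ [11, 25, 38, 62]
  DwuI ATAGG/1: at [27, 39, 48, 79, 96, 106, 119, 147] ⇒ [28, 40, 49, 80, 97, 107, 120, 148]
  ZebVI TGTACTA/0: at [72, 112, 125, 137] ⇒ [72, 112, 125, 137]

Pooled cuts: [11, 25, 28, 38, 40, 49, 62, 72, 80, 97, 107, 112, 120, 125, 137, 148]

Fragments:
  [0,11): 11 bp
  [11,25): 14 bp
  [25,28): 3 bp
  [28,38): 10 bp
  [38,40): 2 bp
  [40,49): 9 bp
  [49,62): 13 bp
  [62,72): 10 bp
  [72,80): 8 bp
  [80,97): 17 bp
  [97,107): 10 bp
  [107,112): 5 bp
  [112,120): 8 bp
  [120,125): 5 bp
  [125,137): 12 bp
  [137,148): 11 bp
  [148,156): 8 bp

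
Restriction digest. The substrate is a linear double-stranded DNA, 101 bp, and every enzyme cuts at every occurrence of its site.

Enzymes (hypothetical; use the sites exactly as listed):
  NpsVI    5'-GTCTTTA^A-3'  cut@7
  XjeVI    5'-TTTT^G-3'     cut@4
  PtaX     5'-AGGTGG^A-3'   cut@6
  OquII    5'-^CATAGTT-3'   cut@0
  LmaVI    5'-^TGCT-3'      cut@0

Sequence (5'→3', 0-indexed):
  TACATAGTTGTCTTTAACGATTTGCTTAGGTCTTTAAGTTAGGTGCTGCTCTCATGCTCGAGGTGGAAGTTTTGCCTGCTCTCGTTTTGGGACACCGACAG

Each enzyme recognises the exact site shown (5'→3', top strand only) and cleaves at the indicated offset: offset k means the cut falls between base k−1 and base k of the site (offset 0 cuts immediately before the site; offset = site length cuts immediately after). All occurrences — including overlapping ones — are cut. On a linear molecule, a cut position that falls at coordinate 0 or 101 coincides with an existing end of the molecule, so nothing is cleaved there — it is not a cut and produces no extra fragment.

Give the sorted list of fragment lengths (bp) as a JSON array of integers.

Per-enzyme occurrences:
  NpsVI GTCTTTAA/7: at [9, 29] ⇒ [16, 36]
  XjeVI TTTTG/4: at [69, 84] ⇒ [73, 88]
  PtaX AGGTGGA/6: at [60] ⇒ [66]
  OquII CATAGTT/0: at [2] ⇒ [2]
  LmaVI TGCT/0: at [22, 43, 46, 54, 76] ⇒ [22, 43, 46, 54, 76]

Pooled cuts: [2, 16, 22, 36, 43, 46, 54, 66, 73, 76, 88]

Fragments:
  [0,2): 2 bp
  [2,16): 14 bp
  [16,22): 6 bp
  [22,36): 14 bp
  [36,43): 7 bp
  [43,46): 3 bp
  [46,54): 8 bp
  [54,66): 12 bp
  [66,73): 7 bp
  [73,76): 3 bp
  [76,88): 12 bp
  [88,101): 13 bp

[2,3,3,6,7,7,8,12,12,13,14,14]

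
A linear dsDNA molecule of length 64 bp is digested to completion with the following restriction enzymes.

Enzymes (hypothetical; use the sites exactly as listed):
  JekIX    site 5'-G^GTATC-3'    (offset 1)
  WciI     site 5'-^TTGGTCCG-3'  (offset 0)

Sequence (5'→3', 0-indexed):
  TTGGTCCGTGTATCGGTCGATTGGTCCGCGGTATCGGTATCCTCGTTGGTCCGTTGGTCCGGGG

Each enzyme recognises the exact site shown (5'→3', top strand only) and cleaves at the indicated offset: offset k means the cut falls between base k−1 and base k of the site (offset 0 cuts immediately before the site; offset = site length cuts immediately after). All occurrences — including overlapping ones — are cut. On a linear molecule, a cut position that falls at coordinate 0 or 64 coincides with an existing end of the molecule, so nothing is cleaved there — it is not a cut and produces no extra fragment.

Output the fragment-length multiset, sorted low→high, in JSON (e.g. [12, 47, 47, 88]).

[6,8,9,10,11,20]

Scan for sites:
  JekIX (GGTATC, off=1): starts [29, 35] → cuts [30, 36]
  WciI (TTGGTCCG, off=0): starts [0, 20, 45, 53] → cuts [20, 45, 53] (position 0 is a terminus of the linear molecule — no cut)

Pooled cuts: [20, 30, 36, 45, 53]

Fragments:
  [0,20): 20 bp
  [20,30): 10 bp
  [30,36): 6 bp
  [36,45): 9 bp
  [45,53): 8 bp
  [53,64): 11 bp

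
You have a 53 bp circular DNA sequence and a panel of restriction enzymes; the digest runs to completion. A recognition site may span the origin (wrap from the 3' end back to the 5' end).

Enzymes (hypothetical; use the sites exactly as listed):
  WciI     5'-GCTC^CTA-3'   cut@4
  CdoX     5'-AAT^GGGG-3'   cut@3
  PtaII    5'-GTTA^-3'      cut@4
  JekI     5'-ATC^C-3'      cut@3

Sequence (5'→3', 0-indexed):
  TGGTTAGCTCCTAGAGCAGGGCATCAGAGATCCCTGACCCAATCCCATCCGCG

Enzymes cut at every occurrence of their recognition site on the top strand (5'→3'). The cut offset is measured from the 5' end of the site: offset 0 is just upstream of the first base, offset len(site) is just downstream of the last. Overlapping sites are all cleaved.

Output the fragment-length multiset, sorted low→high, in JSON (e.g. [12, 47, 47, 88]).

Per-enzyme occurrences:
  WciI (GCTCCTA, off=4): starts [6] → cuts [10]
  CdoX (AATGGGG, off=3): no sites
  PtaII (GTTA, off=4): starts [2] → cuts [6]
  JekI (ATCC, off=3): starts [29, 41, 46] → cuts [32, 44, 49]

All cut coordinates (distinct, sorted): [6, 10, 32, 44, 49]

Fragments:
  6→10: 4 bp
  10→32: 22 bp
  32→44: 12 bp
  44→49: 5 bp
  49→6 (wrap): 53-49+6 = 10 bp

[4,5,10,12,22]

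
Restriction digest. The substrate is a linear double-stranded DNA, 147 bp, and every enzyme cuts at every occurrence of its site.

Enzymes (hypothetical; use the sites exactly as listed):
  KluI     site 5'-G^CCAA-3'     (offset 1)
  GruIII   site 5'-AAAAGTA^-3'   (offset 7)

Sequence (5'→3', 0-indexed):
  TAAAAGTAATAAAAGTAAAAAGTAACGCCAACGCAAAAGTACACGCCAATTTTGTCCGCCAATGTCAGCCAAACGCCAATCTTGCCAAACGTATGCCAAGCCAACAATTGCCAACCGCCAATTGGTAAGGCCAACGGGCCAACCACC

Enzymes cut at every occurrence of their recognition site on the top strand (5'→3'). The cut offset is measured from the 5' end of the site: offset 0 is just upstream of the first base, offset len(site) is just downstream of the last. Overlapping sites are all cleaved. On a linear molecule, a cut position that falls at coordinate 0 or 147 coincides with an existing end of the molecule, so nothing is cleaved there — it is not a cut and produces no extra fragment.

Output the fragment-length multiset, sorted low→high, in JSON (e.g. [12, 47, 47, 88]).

Scan for sites:
  KluI GCCAA/1: at [26, 44, 57, 67, 74, 83, 94, 99, 109, 116, 129, 137] ⇒ [27, 45, 58, 68, 75, 84, 95, 100, 110, 117, 130, 138]
  GruIII AAAAGTA/7: at [1, 10, 17, 34] ⇒ [8, 17, 24, 41]

Pooled cuts: [8, 17, 24, 27, 41, 45, 58, 68, 75, 84, 95, 100, 110, 117, 130, 138]

Fragment lengths:
  [0,8): 8 bp
  [8,17): 9 bp
  [17,24): 7 bp
  [24,27): 3 bp
  [27,41): 14 bp
  [41,45): 4 bp
  [45,58): 13 bp
  [58,68): 10 bp
  [68,75): 7 bp
  [75,84): 9 bp
  [84,95): 11 bp
  [95,100): 5 bp
  [100,110): 10 bp
  [110,117): 7 bp
  [117,130): 13 bp
  [130,138): 8 bp
  [138,147): 9 bp

[3,4,5,7,7,7,8,8,9,9,9,10,10,11,13,13,14]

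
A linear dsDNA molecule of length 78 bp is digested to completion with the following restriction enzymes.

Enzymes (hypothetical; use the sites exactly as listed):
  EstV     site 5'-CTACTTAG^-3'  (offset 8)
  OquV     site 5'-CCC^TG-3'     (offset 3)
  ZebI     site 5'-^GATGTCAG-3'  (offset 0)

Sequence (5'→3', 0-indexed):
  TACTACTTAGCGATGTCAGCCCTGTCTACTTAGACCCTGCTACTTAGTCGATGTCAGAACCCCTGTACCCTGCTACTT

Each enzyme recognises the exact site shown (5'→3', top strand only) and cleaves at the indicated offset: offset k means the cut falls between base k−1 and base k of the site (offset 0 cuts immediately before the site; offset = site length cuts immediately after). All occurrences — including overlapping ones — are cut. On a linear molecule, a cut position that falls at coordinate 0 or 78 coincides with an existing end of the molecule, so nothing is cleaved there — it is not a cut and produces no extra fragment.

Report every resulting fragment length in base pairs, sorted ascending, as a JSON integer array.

[1,2,4,7,8,10,10,11,11,14]

Site scan:
  EstV CTACTTAG/8: at [2, 25, 39] ⇒ [10, 33, 47]
  OquV CCCTG/3: at [19, 34, 60, 67] ⇒ [22, 37, 63, 70]
  ZebI GATGTCAG/0: at [11, 49] ⇒ [11, 49]

Pooled cuts: [10, 11, 22, 33, 37, 47, 49, 63, 70]

Fragments:
  [0,10): 10 bp
  [10,11): 1 bp
  [11,22): 11 bp
  [22,33): 11 bp
  [33,37): 4 bp
  [37,47): 10 bp
  [47,49): 2 bp
  [49,63): 14 bp
  [63,70): 7 bp
  [70,78): 8 bp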